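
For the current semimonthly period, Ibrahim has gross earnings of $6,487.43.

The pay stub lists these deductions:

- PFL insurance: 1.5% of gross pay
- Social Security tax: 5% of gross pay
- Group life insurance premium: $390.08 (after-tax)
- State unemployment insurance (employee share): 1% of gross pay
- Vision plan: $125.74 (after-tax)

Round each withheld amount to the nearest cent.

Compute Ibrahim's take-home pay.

$5,485.06

PFL insurance: $6,487.43 × 0.015 = $97.31
State unemployment insurance (employee share): $6,487.43 × 0.01 = $64.87
Social Security tax: $6,487.43 × 0.05 = $324.37
Vision plan: $125.74
Group life insurance premium: $390.08
Total deductions = $97.31 + $64.87 + $324.37 + $125.74 + $390.08 = $1,002.37
Net pay = $6,487.43 − $1,002.37 = $5,485.06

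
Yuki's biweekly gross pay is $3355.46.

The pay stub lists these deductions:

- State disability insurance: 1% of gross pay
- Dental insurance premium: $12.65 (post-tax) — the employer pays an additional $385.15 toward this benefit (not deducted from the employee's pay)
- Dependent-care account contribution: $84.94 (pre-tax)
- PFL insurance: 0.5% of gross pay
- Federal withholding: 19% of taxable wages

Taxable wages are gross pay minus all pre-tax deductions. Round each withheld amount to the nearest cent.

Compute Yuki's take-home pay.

$2586.14

Dependent-care account contribution: $84.94
Taxable wages = $3355.46 − $84.94 = $3270.52
Federal withholding: $3270.52 × 0.19 = $621.40
State disability insurance: $3355.46 × 0.01 = $33.55
PFL insurance: $3355.46 × 0.005 = $16.78
Dental insurance premium: $12.65
(Employer's $385.15 toward dental insurance premium is not withheld from the employee.)
Total deductions = $84.94 + $621.40 + $33.55 + $16.78 + $12.65 = $769.32
Net pay = $3355.46 − $769.32 = $2586.14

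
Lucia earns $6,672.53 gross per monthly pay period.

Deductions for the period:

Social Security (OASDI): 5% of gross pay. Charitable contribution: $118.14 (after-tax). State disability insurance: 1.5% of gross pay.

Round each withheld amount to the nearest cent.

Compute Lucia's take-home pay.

State disability insurance: $6,672.53 × 0.015 = $100.09
Social Security (OASDI): $6,672.53 × 0.05 = $333.63
Charitable contribution: $118.14
Total deductions = $100.09 + $333.63 + $118.14 = $551.86
Net pay = $6,672.53 − $551.86 = $6,120.67

$6,120.67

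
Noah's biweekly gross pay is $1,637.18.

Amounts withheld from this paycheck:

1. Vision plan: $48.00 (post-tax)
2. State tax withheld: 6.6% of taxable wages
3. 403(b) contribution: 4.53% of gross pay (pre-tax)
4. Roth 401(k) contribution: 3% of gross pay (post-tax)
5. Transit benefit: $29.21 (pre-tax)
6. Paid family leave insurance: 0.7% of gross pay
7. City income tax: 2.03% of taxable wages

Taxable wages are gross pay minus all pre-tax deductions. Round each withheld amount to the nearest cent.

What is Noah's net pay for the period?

403(b) contribution: $1,637.18 × 0.0453 = $74.16
Transit benefit: $29.21
Pre-tax total = $74.16 + $29.21 = $103.37
Taxable wages = $1,637.18 − $103.37 = $1,533.81
State tax withheld: $1,533.81 × 0.066 = $101.23
City income tax: $1,533.81 × 0.0203 = $31.14
Paid family leave insurance: $1,637.18 × 0.007 = $11.46
Roth 401(k) contribution: $1,637.18 × 0.03 = $49.12
Vision plan: $48.00
Total deductions = $74.16 + $29.21 + $101.23 + $31.14 + $11.46 + $49.12 + $48.00 = $344.32
Net pay = $1,637.18 − $344.32 = $1,292.86

$1,292.86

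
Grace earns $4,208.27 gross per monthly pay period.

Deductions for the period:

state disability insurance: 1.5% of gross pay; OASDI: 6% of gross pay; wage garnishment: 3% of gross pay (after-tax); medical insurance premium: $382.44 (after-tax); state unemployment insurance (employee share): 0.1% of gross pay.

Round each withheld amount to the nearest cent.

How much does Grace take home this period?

State disability insurance: $4,208.27 × 0.015 = $63.12
OASDI: $4,208.27 × 0.06 = $252.50
State unemployment insurance (employee share): $4,208.27 × 0.001 = $4.21
Medical insurance premium: $382.44
Wage garnishment: $4,208.27 × 0.03 = $126.25
Total deductions = $63.12 + $252.50 + $4.21 + $382.44 + $126.25 = $828.52
Net pay = $4,208.27 − $828.52 = $3,379.75

$3,379.75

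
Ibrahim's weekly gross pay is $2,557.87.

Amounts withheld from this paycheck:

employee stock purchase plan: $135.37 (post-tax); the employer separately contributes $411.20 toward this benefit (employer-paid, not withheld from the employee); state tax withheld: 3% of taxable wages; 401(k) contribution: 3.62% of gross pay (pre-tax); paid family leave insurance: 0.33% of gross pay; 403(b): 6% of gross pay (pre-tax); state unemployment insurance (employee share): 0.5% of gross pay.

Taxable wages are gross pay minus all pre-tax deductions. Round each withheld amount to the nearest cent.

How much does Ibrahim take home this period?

403(b): $2,557.87 × 0.06 = $153.47
401(k) contribution: $2,557.87 × 0.0362 = $92.59
Pre-tax total = $153.47 + $92.59 = $246.06
Taxable wages = $2,557.87 − $246.06 = $2,311.81
State tax withheld: $2,311.81 × 0.03 = $69.35
State unemployment insurance (employee share): $2,557.87 × 0.005 = $12.79
Paid family leave insurance: $2,557.87 × 0.0033 = $8.44
Employee stock purchase plan: $135.37
(Employer's $411.20 toward employee stock purchase plan is not withheld from the employee.)
Total deductions = $153.47 + $92.59 + $69.35 + $12.79 + $8.44 + $135.37 = $472.01
Net pay = $2,557.87 − $472.01 = $2,085.86

$2,085.86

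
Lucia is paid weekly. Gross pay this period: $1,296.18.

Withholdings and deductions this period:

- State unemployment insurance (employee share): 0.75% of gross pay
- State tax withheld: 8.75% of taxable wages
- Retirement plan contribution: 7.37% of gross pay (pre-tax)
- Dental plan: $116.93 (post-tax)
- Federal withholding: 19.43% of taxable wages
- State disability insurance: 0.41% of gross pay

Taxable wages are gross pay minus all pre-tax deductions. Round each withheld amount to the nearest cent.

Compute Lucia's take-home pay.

$730.34

Retirement plan contribution: $1,296.18 × 0.0737 = $95.53
Taxable wages = $1,296.18 − $95.53 = $1,200.65
State tax withheld: $1,200.65 × 0.0875 = $105.06
Federal withholding: $1,200.65 × 0.1943 = $233.29
State disability insurance: $1,296.18 × 0.0041 = $5.31
State unemployment insurance (employee share): $1,296.18 × 0.0075 = $9.72
Dental plan: $116.93
Total deductions = $95.53 + $105.06 + $233.29 + $5.31 + $9.72 + $116.93 = $565.84
Net pay = $1,296.18 − $565.84 = $730.34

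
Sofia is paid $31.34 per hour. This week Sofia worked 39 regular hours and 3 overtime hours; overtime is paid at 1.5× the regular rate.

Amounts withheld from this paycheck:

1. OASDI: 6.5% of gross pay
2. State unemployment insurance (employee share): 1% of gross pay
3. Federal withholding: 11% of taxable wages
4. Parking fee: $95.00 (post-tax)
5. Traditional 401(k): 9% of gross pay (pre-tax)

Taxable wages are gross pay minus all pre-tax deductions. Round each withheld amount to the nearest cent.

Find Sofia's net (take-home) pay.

Regular pay: 39 × $31.34 = $1,222.26
Overtime pay: 3 × $31.34 × 1.5 = $141.03
Gross pay = $1,222.26 + $141.03 = $1,363.29
Traditional 401(k): $1,363.29 × 0.09 = $122.70
Taxable wages = $1,363.29 − $122.70 = $1,240.59
Federal withholding: $1,240.59 × 0.11 = $136.46
OASDI: $1,363.29 × 0.065 = $88.61
State unemployment insurance (employee share): $1,363.29 × 0.01 = $13.63
Parking fee: $95.00
Total deductions = $122.70 + $136.46 + $88.61 + $13.63 + $95.00 = $456.40
Net pay = $1,363.29 − $456.40 = $906.89

$906.89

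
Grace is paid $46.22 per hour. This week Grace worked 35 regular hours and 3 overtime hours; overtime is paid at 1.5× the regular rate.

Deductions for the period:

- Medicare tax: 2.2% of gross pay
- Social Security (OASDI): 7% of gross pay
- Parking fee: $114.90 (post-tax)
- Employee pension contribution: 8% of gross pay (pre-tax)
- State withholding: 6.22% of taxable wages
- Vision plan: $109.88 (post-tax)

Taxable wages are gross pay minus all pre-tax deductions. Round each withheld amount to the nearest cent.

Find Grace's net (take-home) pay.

$1,182.41

Regular pay: 35 × $46.22 = $1,617.70
Overtime pay: 3 × $46.22 × 1.5 = $207.99
Gross pay = $1,617.70 + $207.99 = $1,825.69
Employee pension contribution: $1,825.69 × 0.08 = $146.06
Taxable wages = $1,825.69 − $146.06 = $1,679.63
State withholding: $1,679.63 × 0.0622 = $104.47
Medicare tax: $1,825.69 × 0.022 = $40.17
Social Security (OASDI): $1,825.69 × 0.07 = $127.80
Parking fee: $114.90
Vision plan: $109.88
Total deductions = $146.06 + $104.47 + $40.17 + $127.80 + $114.90 + $109.88 = $643.28
Net pay = $1,825.69 − $643.28 = $1,182.41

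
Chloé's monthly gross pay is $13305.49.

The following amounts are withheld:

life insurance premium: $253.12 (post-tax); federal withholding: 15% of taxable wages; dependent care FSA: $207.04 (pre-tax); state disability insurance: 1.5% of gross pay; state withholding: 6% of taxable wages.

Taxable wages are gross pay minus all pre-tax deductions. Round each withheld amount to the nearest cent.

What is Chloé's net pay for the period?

$9895.07

Dependent care FSA: $207.04
Taxable wages = $13305.49 − $207.04 = $13098.45
State withholding: $13098.45 × 0.06 = $785.91
Federal withholding: $13098.45 × 0.15 = $1964.77
State disability insurance: $13305.49 × 0.015 = $199.58
Life insurance premium: $253.12
Total deductions = $207.04 + $785.91 + $1964.77 + $199.58 + $253.12 = $3410.42
Net pay = $13305.49 − $3410.42 = $9895.07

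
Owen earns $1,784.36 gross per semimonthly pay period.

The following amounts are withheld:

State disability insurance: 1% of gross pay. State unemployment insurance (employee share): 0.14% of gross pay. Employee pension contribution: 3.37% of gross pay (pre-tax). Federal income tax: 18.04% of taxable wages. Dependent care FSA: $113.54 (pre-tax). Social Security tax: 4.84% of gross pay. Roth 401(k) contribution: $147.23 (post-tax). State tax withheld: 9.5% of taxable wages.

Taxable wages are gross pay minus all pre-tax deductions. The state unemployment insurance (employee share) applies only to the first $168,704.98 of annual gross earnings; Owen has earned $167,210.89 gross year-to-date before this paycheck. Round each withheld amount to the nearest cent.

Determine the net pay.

Dependent care FSA: $113.54
Employee pension contribution: $1,784.36 × 0.0337 = $60.13
Pre-tax total = $113.54 + $60.13 = $173.67
Taxable wages = $1,784.36 − $173.67 = $1,610.69
State tax withheld: $1,610.69 × 0.095 = $153.02
Federal income tax: $1,610.69 × 0.1804 = $290.57
State disability insurance: $1,784.36 × 0.01 = $17.84
State unemployment insurance (employee share): only $168,704.98 − $167,210.89 = $1,494.09 of this check is subject → $1,494.09 × 0.0014 = $2.09
Social Security tax: $1,784.36 × 0.0484 = $86.36
Roth 401(k) contribution: $147.23
Total deductions = $113.54 + $60.13 + $153.02 + $290.57 + $17.84 + $2.09 + $86.36 + $147.23 = $870.78
Net pay = $1,784.36 − $870.78 = $913.58

$913.58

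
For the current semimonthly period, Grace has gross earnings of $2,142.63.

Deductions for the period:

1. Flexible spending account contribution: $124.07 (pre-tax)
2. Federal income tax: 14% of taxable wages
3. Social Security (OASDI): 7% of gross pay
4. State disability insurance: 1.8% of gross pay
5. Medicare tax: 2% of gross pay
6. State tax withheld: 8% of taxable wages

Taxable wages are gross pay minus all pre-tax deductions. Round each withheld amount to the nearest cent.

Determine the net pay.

Flexible spending account contribution: $124.07
Taxable wages = $2,142.63 − $124.07 = $2,018.56
Federal income tax: $2,018.56 × 0.14 = $282.60
State tax withheld: $2,018.56 × 0.08 = $161.48
Medicare tax: $2,142.63 × 0.02 = $42.85
State disability insurance: $2,142.63 × 0.018 = $38.57
Social Security (OASDI): $2,142.63 × 0.07 = $149.98
Total deductions = $124.07 + $282.60 + $161.48 + $42.85 + $38.57 + $149.98 = $799.55
Net pay = $2,142.63 − $799.55 = $1,343.08

$1,343.08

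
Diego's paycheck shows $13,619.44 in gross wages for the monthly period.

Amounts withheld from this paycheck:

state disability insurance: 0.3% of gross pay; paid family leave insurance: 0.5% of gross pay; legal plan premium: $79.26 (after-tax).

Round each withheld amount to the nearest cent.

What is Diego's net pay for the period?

State disability insurance: $13,619.44 × 0.003 = $40.86
Paid family leave insurance: $13,619.44 × 0.005 = $68.10
Legal plan premium: $79.26
Total deductions = $40.86 + $68.10 + $79.26 = $188.22
Net pay = $13,619.44 − $188.22 = $13,431.22

$13,431.22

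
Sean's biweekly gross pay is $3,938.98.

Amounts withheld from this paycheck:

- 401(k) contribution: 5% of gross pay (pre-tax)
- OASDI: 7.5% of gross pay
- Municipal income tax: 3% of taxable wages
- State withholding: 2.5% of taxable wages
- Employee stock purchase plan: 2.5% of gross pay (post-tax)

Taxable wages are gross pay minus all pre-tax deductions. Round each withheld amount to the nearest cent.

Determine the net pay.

$3,142.33

401(k) contribution: $3,938.98 × 0.05 = $196.95
Taxable wages = $3,938.98 − $196.95 = $3,742.03
Municipal income tax: $3,742.03 × 0.03 = $112.26
State withholding: $3,742.03 × 0.025 = $93.55
OASDI: $3,938.98 × 0.075 = $295.42
Employee stock purchase plan: $3,938.98 × 0.025 = $98.47
Total deductions = $196.95 + $112.26 + $93.55 + $295.42 + $98.47 = $796.65
Net pay = $3,938.98 − $796.65 = $3,142.33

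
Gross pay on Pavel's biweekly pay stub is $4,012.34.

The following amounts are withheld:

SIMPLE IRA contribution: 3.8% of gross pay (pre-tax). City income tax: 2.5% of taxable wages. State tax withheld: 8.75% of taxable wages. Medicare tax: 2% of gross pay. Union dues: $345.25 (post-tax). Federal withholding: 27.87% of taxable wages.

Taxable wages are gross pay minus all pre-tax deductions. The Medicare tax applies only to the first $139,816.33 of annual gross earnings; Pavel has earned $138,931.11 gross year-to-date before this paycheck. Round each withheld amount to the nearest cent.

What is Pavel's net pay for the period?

$1,986.93

SIMPLE IRA contribution: $4,012.34 × 0.038 = $152.47
Taxable wages = $4,012.34 − $152.47 = $3,859.87
State tax withheld: $3,859.87 × 0.0875 = $337.74
City income tax: $3,859.87 × 0.025 = $96.50
Federal withholding: $3,859.87 × 0.2787 = $1,075.75
Medicare tax: only $139,816.33 − $138,931.11 = $885.22 of this check is subject → $885.22 × 0.02 = $17.70
Union dues: $345.25
Total deductions = $152.47 + $337.74 + $96.50 + $1,075.75 + $17.70 + $345.25 = $2,025.41
Net pay = $4,012.34 − $2,025.41 = $1,986.93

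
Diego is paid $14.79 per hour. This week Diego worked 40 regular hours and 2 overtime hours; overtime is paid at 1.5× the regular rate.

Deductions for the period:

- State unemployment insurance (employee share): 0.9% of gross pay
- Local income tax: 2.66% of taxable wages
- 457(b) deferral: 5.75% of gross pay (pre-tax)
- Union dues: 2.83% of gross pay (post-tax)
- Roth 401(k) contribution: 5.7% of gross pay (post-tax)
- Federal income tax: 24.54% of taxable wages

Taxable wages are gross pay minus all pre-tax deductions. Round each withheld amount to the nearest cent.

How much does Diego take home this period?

$376.40

Regular pay: 40 × $14.79 = $591.60
Overtime pay: 2 × $14.79 × 1.5 = $44.37
Gross pay = $591.60 + $44.37 = $635.97
457(b) deferral: $635.97 × 0.0575 = $36.57
Taxable wages = $635.97 − $36.57 = $599.40
Local income tax: $599.40 × 0.0266 = $15.94
Federal income tax: $599.40 × 0.2454 = $147.09
State unemployment insurance (employee share): $635.97 × 0.009 = $5.72
Roth 401(k) contribution: $635.97 × 0.057 = $36.25
Union dues: $635.97 × 0.0283 = $18.00
Total deductions = $36.57 + $15.94 + $147.09 + $5.72 + $36.25 + $18.00 = $259.57
Net pay = $635.97 − $259.57 = $376.40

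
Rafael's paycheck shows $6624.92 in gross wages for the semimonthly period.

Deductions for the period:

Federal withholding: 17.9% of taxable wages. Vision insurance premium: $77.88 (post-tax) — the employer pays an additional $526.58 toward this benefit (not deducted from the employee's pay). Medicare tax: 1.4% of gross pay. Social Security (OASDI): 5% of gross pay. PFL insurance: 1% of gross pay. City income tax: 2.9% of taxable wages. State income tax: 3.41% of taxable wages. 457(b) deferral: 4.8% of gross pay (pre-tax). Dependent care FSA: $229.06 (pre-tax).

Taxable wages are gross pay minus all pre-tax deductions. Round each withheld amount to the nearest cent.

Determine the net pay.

$4038.27

Dependent care FSA: $229.06
457(b) deferral: $6624.92 × 0.048 = $318.00
Pre-tax total = $229.06 + $318.00 = $547.06
Taxable wages = $6624.92 − $547.06 = $6077.86
City income tax: $6077.86 × 0.029 = $176.26
Federal withholding: $6077.86 × 0.179 = $1087.94
State income tax: $6077.86 × 0.0341 = $207.26
PFL insurance: $6624.92 × 0.01 = $66.25
Social Security (OASDI): $6624.92 × 0.05 = $331.25
Medicare tax: $6624.92 × 0.014 = $92.75
Vision insurance premium: $77.88
(Employer's $526.58 toward vision insurance premium is not withheld from the employee.)
Total deductions = $229.06 + $318.00 + $176.26 + $1087.94 + $207.26 + $66.25 + $331.25 + $92.75 + $77.88 = $2586.65
Net pay = $6624.92 − $2586.65 = $4038.27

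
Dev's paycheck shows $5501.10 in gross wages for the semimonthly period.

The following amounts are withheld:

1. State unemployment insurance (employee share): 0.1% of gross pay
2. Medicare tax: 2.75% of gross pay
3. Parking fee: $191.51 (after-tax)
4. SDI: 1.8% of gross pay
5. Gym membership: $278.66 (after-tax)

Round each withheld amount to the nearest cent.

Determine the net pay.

$4775.13

SDI: $5501.10 × 0.018 = $99.02
Medicare tax: $5501.10 × 0.0275 = $151.28
State unemployment insurance (employee share): $5501.10 × 0.001 = $5.50
Parking fee: $191.51
Gym membership: $278.66
Total deductions = $99.02 + $151.28 + $5.50 + $191.51 + $278.66 = $725.97
Net pay = $5501.10 − $725.97 = $4775.13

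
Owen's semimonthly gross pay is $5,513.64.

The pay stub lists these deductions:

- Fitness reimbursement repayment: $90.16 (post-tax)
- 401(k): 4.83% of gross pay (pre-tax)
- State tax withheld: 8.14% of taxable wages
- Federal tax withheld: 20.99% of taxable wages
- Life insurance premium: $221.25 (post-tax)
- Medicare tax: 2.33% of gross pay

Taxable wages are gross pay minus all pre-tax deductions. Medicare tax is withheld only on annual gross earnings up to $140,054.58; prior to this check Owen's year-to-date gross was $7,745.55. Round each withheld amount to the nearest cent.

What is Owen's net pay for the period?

401(k): $5,513.64 × 0.0483 = $266.31
Taxable wages = $5,513.64 − $266.31 = $5,247.33
State tax withheld: $5,247.33 × 0.0814 = $427.13
Federal tax withheld: $5,247.33 × 0.2099 = $1,101.41
Medicare tax: cap not yet reached, full $5,513.64 is subject → $5,513.64 × 0.0233 = $128.47
Life insurance premium: $221.25
Fitness reimbursement repayment: $90.16
Total deductions = $266.31 + $427.13 + $1,101.41 + $128.47 + $221.25 + $90.16 = $2,234.73
Net pay = $5,513.64 − $2,234.73 = $3,278.91

$3,278.91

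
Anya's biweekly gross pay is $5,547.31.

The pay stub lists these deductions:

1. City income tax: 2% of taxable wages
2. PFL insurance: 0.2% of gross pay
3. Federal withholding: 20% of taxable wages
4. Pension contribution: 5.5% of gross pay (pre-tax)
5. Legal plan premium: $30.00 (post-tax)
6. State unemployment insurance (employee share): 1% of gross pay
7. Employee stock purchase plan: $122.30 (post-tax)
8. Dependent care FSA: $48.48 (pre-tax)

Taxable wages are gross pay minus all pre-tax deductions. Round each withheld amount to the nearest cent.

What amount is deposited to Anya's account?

Pension contribution: $5,547.31 × 0.055 = $305.10
Dependent care FSA: $48.48
Pre-tax total = $305.10 + $48.48 = $353.58
Taxable wages = $5,547.31 − $353.58 = $5,193.73
City income tax: $5,193.73 × 0.02 = $103.87
Federal withholding: $5,193.73 × 0.2 = $1,038.75
PFL insurance: $5,547.31 × 0.002 = $11.09
State unemployment insurance (employee share): $5,547.31 × 0.01 = $55.47
Legal plan premium: $30.00
Employee stock purchase plan: $122.30
Total deductions = $305.10 + $48.48 + $103.87 + $1,038.75 + $11.09 + $55.47 + $30.00 + $122.30 = $1,715.06
Net pay = $5,547.31 − $1,715.06 = $3,832.25

$3,832.25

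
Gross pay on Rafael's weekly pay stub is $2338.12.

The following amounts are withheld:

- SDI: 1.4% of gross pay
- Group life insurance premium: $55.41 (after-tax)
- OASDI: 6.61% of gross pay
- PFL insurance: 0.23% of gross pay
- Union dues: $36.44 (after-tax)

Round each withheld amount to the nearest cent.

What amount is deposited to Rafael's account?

$2053.61

PFL insurance: $2338.12 × 0.0023 = $5.38
OASDI: $2338.12 × 0.0661 = $154.55
SDI: $2338.12 × 0.014 = $32.73
Union dues: $36.44
Group life insurance premium: $55.41
Total deductions = $5.38 + $154.55 + $32.73 + $36.44 + $55.41 = $284.51
Net pay = $2338.12 − $284.51 = $2053.61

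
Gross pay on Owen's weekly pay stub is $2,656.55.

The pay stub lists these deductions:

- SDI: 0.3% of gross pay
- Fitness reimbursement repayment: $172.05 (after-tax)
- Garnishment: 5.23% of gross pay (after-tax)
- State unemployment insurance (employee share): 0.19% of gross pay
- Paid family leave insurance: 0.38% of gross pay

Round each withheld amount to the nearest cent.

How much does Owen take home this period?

$2,322.45

State unemployment insurance (employee share): $2,656.55 × 0.0019 = $5.05
SDI: $2,656.55 × 0.003 = $7.97
Paid family leave insurance: $2,656.55 × 0.0038 = $10.09
Fitness reimbursement repayment: $172.05
Garnishment: $2,656.55 × 0.0523 = $138.94
Total deductions = $5.05 + $7.97 + $10.09 + $172.05 + $138.94 = $334.10
Net pay = $2,656.55 − $334.10 = $2,322.45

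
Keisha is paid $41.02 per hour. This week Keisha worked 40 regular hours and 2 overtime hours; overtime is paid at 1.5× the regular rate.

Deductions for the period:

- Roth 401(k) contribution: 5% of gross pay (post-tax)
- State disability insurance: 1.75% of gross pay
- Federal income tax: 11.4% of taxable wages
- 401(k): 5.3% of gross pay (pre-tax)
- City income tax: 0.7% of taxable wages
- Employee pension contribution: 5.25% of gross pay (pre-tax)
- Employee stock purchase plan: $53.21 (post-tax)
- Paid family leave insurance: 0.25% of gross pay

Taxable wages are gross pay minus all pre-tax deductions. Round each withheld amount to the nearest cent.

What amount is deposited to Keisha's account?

$1,210.19

Regular pay: 40 × $41.02 = $1,640.80
Overtime pay: 2 × $41.02 × 1.5 = $123.06
Gross pay = $1,640.80 + $123.06 = $1,763.86
Employee pension contribution: $1,763.86 × 0.0525 = $92.60
401(k): $1,763.86 × 0.053 = $93.48
Pre-tax total = $92.60 + $93.48 = $186.08
Taxable wages = $1,763.86 − $186.08 = $1,577.78
City income tax: $1,577.78 × 0.007 = $11.04
Federal income tax: $1,577.78 × 0.114 = $179.87
State disability insurance: $1,763.86 × 0.0175 = $30.87
Paid family leave insurance: $1,763.86 × 0.0025 = $4.41
Employee stock purchase plan: $53.21
Roth 401(k) contribution: $1,763.86 × 0.05 = $88.19
Total deductions = $92.60 + $93.48 + $11.04 + $179.87 + $30.87 + $4.41 + $53.21 + $88.19 = $553.67
Net pay = $1,763.86 − $553.67 = $1,210.19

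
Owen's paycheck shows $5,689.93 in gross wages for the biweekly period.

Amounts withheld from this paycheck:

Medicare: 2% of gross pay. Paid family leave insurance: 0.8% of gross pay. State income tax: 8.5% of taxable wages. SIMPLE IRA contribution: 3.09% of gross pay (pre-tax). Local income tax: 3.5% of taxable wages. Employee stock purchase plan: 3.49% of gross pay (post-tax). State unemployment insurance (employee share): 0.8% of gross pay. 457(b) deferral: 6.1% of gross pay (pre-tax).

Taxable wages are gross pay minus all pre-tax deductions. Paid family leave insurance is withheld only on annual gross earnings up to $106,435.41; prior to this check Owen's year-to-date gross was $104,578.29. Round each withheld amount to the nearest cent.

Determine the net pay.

$4,174.21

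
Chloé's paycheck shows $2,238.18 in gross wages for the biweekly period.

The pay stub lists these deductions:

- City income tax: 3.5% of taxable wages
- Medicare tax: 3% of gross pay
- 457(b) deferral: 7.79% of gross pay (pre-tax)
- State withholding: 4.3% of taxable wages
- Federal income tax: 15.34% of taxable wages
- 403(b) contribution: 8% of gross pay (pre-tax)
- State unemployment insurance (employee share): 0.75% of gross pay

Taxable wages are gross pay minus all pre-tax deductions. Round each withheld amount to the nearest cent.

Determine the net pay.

$1,364.69

457(b) deferral: $2,238.18 × 0.0779 = $174.35
403(b) contribution: $2,238.18 × 0.08 = $179.05
Pre-tax total = $174.35 + $179.05 = $353.40
Taxable wages = $2,238.18 − $353.40 = $1,884.78
Federal income tax: $1,884.78 × 0.1534 = $289.13
State withholding: $1,884.78 × 0.043 = $81.05
City income tax: $1,884.78 × 0.035 = $65.97
State unemployment insurance (employee share): $2,238.18 × 0.0075 = $16.79
Medicare tax: $2,238.18 × 0.03 = $67.15
Total deductions = $174.35 + $179.05 + $289.13 + $81.05 + $65.97 + $16.79 + $67.15 = $873.49
Net pay = $2,238.18 − $873.49 = $1,364.69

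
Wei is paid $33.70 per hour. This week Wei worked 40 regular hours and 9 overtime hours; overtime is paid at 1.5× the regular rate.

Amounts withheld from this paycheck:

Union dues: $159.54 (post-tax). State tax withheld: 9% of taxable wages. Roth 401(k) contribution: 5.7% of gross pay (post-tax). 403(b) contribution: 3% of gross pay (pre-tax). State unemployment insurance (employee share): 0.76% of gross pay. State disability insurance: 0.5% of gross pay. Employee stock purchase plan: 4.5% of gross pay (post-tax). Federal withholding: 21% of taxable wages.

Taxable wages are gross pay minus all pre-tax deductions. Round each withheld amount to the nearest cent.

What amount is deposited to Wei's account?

Regular pay: 40 × $33.70 = $1,348.00
Overtime pay: 9 × $33.70 × 1.5 = $454.95
Gross pay = $1,348.00 + $454.95 = $1,802.95
403(b) contribution: $1,802.95 × 0.03 = $54.09
Taxable wages = $1,802.95 − $54.09 = $1,748.86
State tax withheld: $1,748.86 × 0.09 = $157.40
Federal withholding: $1,748.86 × 0.21 = $367.26
State unemployment insurance (employee share): $1,802.95 × 0.0076 = $13.70
State disability insurance: $1,802.95 × 0.005 = $9.01
Union dues: $159.54
Employee stock purchase plan: $1,802.95 × 0.045 = $81.13
Roth 401(k) contribution: $1,802.95 × 0.057 = $102.77
Total deductions = $54.09 + $157.40 + $367.26 + $13.70 + $9.01 + $159.54 + $81.13 + $102.77 = $944.90
Net pay = $1,802.95 − $944.90 = $858.05

$858.05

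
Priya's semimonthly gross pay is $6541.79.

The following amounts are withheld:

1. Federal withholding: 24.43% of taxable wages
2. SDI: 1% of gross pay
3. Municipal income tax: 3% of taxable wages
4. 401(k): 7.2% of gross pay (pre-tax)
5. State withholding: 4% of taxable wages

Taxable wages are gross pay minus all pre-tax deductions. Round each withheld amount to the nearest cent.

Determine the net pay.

401(k): $6541.79 × 0.072 = $471.01
Taxable wages = $6541.79 − $471.01 = $6070.78
Municipal income tax: $6070.78 × 0.03 = $182.12
Federal withholding: $6070.78 × 0.2443 = $1483.09
State withholding: $6070.78 × 0.04 = $242.83
SDI: $6541.79 × 0.01 = $65.42
Total deductions = $471.01 + $182.12 + $1483.09 + $242.83 + $65.42 = $2444.47
Net pay = $6541.79 − $2444.47 = $4097.32

$4097.32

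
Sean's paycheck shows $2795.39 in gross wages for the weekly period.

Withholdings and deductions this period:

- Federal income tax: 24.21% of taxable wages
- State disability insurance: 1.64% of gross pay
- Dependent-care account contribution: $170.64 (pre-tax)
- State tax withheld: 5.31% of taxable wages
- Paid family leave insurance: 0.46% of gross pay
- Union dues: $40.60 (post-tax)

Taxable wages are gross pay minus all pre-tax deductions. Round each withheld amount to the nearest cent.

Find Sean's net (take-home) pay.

$1750.63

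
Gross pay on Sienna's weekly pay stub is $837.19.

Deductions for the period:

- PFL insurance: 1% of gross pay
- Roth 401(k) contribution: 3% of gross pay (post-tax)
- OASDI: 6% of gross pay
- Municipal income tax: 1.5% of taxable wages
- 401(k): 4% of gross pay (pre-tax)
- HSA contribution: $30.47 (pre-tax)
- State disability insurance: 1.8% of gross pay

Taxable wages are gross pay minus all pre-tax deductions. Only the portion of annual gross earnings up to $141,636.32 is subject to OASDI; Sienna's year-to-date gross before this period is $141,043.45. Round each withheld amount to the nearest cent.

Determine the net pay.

401(k): $837.19 × 0.04 = $33.49
HSA contribution: $30.47
Pre-tax total = $33.49 + $30.47 = $63.96
Taxable wages = $837.19 − $63.96 = $773.23
Municipal income tax: $773.23 × 0.015 = $11.60
State disability insurance: $837.19 × 0.018 = $15.07
OASDI: only $141,636.32 − $141,043.45 = $592.87 of this check is subject → $592.87 × 0.06 = $35.57
PFL insurance: $837.19 × 0.01 = $8.37
Roth 401(k) contribution: $837.19 × 0.03 = $25.12
Total deductions = $33.49 + $30.47 + $11.60 + $15.07 + $35.57 + $8.37 + $25.12 = $159.69
Net pay = $837.19 − $159.69 = $677.50

$677.50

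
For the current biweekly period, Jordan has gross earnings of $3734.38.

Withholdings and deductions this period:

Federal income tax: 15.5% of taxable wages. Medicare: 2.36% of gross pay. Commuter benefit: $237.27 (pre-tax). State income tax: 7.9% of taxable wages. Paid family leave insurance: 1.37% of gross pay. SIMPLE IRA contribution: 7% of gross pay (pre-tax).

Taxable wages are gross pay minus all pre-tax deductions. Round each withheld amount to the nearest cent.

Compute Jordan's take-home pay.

Commuter benefit: $237.27
SIMPLE IRA contribution: $3734.38 × 0.07 = $261.41
Pre-tax total = $237.27 + $261.41 = $498.68
Taxable wages = $3734.38 − $498.68 = $3235.70
State income tax: $3235.70 × 0.079 = $255.62
Federal income tax: $3235.70 × 0.155 = $501.53
Medicare: $3734.38 × 0.0236 = $88.13
Paid family leave insurance: $3734.38 × 0.0137 = $51.16
Total deductions = $237.27 + $261.41 + $255.62 + $501.53 + $88.13 + $51.16 = $1395.12
Net pay = $3734.38 − $1395.12 = $2339.26

$2339.26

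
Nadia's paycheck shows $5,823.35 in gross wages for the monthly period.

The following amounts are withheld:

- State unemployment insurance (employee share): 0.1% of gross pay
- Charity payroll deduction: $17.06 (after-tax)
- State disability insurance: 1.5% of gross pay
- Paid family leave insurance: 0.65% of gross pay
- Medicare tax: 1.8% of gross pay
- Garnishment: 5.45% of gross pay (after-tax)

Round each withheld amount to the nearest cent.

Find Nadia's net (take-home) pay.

$5,253.08

Paid family leave insurance: $5,823.35 × 0.0065 = $37.85
Medicare tax: $5,823.35 × 0.018 = $104.82
State disability insurance: $5,823.35 × 0.015 = $87.35
State unemployment insurance (employee share): $5,823.35 × 0.001 = $5.82
Charity payroll deduction: $17.06
Garnishment: $5,823.35 × 0.0545 = $317.37
Total deductions = $37.85 + $104.82 + $87.35 + $5.82 + $17.06 + $317.37 = $570.27
Net pay = $5,823.35 − $570.27 = $5,253.08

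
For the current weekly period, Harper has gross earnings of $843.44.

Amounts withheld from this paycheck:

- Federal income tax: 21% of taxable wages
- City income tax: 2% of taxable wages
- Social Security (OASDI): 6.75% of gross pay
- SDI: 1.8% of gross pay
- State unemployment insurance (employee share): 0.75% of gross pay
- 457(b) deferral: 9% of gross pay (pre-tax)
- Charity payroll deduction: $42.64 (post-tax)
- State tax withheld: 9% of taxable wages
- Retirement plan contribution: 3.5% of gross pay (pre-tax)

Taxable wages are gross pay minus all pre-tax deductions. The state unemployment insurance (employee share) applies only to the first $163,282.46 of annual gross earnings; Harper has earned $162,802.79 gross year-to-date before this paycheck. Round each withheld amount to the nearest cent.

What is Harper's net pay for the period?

457(b) deferral: $843.44 × 0.09 = $75.91
Retirement plan contribution: $843.44 × 0.035 = $29.52
Pre-tax total = $75.91 + $29.52 = $105.43
Taxable wages = $843.44 − $105.43 = $738.01
State tax withheld: $738.01 × 0.09 = $66.42
City income tax: $738.01 × 0.02 = $14.76
Federal income tax: $738.01 × 0.21 = $154.98
State unemployment insurance (employee share): only $163,282.46 − $162,802.79 = $479.67 of this check is subject → $479.67 × 0.0075 = $3.60
Social Security (OASDI): $843.44 × 0.0675 = $56.93
SDI: $843.44 × 0.018 = $15.18
Charity payroll deduction: $42.64
Total deductions = $75.91 + $29.52 + $66.42 + $14.76 + $154.98 + $3.60 + $56.93 + $15.18 + $42.64 = $459.94
Net pay = $843.44 − $459.94 = $383.50

$383.50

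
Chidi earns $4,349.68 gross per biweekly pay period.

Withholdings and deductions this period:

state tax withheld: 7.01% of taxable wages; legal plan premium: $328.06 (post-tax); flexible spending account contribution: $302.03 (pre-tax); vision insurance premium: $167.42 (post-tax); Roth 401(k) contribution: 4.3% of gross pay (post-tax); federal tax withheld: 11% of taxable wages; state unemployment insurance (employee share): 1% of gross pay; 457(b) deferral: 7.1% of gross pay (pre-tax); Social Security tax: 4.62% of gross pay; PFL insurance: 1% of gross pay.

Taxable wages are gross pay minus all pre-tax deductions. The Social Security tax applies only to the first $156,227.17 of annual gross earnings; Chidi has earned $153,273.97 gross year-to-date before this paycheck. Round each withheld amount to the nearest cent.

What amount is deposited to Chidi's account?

$2,159.50

Flexible spending account contribution: $302.03
457(b) deferral: $4,349.68 × 0.071 = $308.83
Pre-tax total = $302.03 + $308.83 = $610.86
Taxable wages = $4,349.68 − $610.86 = $3,738.82
State tax withheld: $3,738.82 × 0.0701 = $262.09
Federal tax withheld: $3,738.82 × 0.11 = $411.27
State unemployment insurance (employee share): $4,349.68 × 0.01 = $43.50
PFL insurance: $4,349.68 × 0.01 = $43.50
Social Security tax: only $156,227.17 − $153,273.97 = $2,953.20 of this check is subject → $2,953.20 × 0.0462 = $136.44
Roth 401(k) contribution: $4,349.68 × 0.043 = $187.04
Vision insurance premium: $167.42
Legal plan premium: $328.06
Total deductions = $302.03 + $308.83 + $262.09 + $411.27 + $43.50 + $43.50 + $136.44 + $187.04 + $167.42 + $328.06 = $2,190.18
Net pay = $4,349.68 − $2,190.18 = $2,159.50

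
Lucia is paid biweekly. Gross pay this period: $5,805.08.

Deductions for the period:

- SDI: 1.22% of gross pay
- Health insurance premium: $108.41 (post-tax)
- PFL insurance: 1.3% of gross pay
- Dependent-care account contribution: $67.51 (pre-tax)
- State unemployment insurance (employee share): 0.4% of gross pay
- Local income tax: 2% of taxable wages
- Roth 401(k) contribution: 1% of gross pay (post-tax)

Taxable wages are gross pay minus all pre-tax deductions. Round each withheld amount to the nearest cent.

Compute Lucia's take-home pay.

Dependent-care account contribution: $67.51
Taxable wages = $5,805.08 − $67.51 = $5,737.57
Local income tax: $5,737.57 × 0.02 = $114.75
PFL insurance: $5,805.08 × 0.013 = $75.47
State unemployment insurance (employee share): $5,805.08 × 0.004 = $23.22
SDI: $5,805.08 × 0.0122 = $70.82
Health insurance premium: $108.41
Roth 401(k) contribution: $5,805.08 × 0.01 = $58.05
Total deductions = $67.51 + $114.75 + $75.47 + $23.22 + $70.82 + $108.41 + $58.05 = $518.23
Net pay = $5,805.08 − $518.23 = $5,286.85

$5,286.85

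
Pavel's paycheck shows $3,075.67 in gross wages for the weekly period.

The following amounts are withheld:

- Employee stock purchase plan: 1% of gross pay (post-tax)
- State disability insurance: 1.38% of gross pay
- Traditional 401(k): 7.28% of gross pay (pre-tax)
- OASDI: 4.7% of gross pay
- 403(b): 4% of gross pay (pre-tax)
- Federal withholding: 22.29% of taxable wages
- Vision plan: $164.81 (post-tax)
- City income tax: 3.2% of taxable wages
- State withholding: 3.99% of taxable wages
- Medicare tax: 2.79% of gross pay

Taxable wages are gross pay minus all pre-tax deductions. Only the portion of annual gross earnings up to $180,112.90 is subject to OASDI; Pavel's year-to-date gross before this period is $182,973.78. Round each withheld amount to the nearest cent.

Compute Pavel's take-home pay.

Traditional 401(k): $3,075.67 × 0.0728 = $223.91
403(b): $3,075.67 × 0.04 = $123.03
Pre-tax total = $223.91 + $123.03 = $346.94
Taxable wages = $3,075.67 − $346.94 = $2,728.73
City income tax: $2,728.73 × 0.032 = $87.32
Federal withholding: $2,728.73 × 0.2229 = $608.23
State withholding: $2,728.73 × 0.0399 = $108.88
OASDI: annual cap $180,112.90 already reached (YTD $182,973.78), so $0.00
Medicare tax: $3,075.67 × 0.0279 = $85.81
State disability insurance: $3,075.67 × 0.0138 = $42.44
Employee stock purchase plan: $3,075.67 × 0.01 = $30.76
Vision plan: $164.81
Total deductions = $223.91 + $123.03 + $87.32 + $608.23 + $108.88 + $0.00 + $85.81 + $42.44 + $30.76 + $164.81 = $1,475.19
Net pay = $3,075.67 − $1,475.19 = $1,600.48

$1,600.48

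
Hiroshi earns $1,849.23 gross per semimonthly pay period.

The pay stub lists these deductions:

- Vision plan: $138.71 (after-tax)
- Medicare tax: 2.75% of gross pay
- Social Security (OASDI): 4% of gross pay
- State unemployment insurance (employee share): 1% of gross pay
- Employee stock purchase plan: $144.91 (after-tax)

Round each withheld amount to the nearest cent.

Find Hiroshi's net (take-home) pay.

$1,422.30

Medicare tax: $1,849.23 × 0.0275 = $50.85
Social Security (OASDI): $1,849.23 × 0.04 = $73.97
State unemployment insurance (employee share): $1,849.23 × 0.01 = $18.49
Employee stock purchase plan: $144.91
Vision plan: $138.71
Total deductions = $50.85 + $73.97 + $18.49 + $144.91 + $138.71 = $426.93
Net pay = $1,849.23 − $426.93 = $1,422.30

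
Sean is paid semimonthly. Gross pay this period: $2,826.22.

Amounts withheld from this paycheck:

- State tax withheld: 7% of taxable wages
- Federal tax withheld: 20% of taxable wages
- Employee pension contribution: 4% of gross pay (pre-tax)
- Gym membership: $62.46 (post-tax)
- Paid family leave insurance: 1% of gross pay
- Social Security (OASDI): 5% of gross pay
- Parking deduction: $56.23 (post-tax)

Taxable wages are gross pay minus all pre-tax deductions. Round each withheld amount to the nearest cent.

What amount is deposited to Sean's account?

Employee pension contribution: $2,826.22 × 0.04 = $113.05
Taxable wages = $2,826.22 − $113.05 = $2,713.17
Federal tax withheld: $2,713.17 × 0.2 = $542.63
State tax withheld: $2,713.17 × 0.07 = $189.92
Social Security (OASDI): $2,826.22 × 0.05 = $141.31
Paid family leave insurance: $2,826.22 × 0.01 = $28.26
Parking deduction: $56.23
Gym membership: $62.46
Total deductions = $113.05 + $542.63 + $189.92 + $141.31 + $28.26 + $56.23 + $62.46 = $1,133.86
Net pay = $2,826.22 − $1,133.86 = $1,692.36

$1,692.36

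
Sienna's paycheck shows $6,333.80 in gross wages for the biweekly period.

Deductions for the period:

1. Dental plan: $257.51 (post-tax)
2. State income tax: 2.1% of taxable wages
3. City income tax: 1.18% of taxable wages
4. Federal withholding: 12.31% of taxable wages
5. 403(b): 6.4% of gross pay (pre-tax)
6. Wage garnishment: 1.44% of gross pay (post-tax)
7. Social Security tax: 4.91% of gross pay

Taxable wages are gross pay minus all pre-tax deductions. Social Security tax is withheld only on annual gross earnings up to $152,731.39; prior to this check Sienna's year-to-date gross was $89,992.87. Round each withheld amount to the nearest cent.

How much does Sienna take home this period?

403(b): $6,333.80 × 0.064 = $405.36
Taxable wages = $6,333.80 − $405.36 = $5,928.44
State income tax: $5,928.44 × 0.021 = $124.50
Federal withholding: $5,928.44 × 0.1231 = $729.79
City income tax: $5,928.44 × 0.0118 = $69.96
Social Security tax: cap not yet reached, full $6,333.80 is subject → $6,333.80 × 0.0491 = $310.99
Dental plan: $257.51
Wage garnishment: $6,333.80 × 0.0144 = $91.21
Total deductions = $405.36 + $124.50 + $729.79 + $69.96 + $310.99 + $257.51 + $91.21 = $1,989.32
Net pay = $6,333.80 − $1,989.32 = $4,344.48

$4,344.48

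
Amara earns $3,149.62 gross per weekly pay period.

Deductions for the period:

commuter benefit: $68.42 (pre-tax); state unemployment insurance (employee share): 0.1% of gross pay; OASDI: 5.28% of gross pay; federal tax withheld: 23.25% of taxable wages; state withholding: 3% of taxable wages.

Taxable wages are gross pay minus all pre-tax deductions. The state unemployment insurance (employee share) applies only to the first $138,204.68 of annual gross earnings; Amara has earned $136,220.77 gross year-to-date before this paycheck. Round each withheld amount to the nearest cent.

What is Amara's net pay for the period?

Commuter benefit: $68.42
Taxable wages = $3,149.62 − $68.42 = $3,081.20
Federal tax withheld: $3,081.20 × 0.2325 = $716.38
State withholding: $3,081.20 × 0.03 = $92.44
State unemployment insurance (employee share): only $138,204.68 − $136,220.77 = $1,983.91 of this check is subject → $1,983.91 × 0.001 = $1.98
OASDI: $3,149.62 × 0.0528 = $166.30
Total deductions = $68.42 + $716.38 + $92.44 + $1.98 + $166.30 = $1,045.52
Net pay = $3,149.62 − $1,045.52 = $2,104.10

$2,104.10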